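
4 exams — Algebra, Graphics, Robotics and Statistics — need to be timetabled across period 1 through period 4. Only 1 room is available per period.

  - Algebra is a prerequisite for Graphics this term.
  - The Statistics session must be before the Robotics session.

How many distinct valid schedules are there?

6

Splitting on Algebra: it can be period 1 (3), period 2 (2), period 3 (1). Listing each branch's schedules as (Graphics, Robotics, Statistics) by period number:
Algebra=period 1: (2,4,3) (3,4,2) (4,3,2) — 3.
Algebra=period 2: (3,4,1) (4,3,1) — 2.
Algebra=period 3: (4,2,1) — 1.
Summing: 3 + 2 + 1 = 6.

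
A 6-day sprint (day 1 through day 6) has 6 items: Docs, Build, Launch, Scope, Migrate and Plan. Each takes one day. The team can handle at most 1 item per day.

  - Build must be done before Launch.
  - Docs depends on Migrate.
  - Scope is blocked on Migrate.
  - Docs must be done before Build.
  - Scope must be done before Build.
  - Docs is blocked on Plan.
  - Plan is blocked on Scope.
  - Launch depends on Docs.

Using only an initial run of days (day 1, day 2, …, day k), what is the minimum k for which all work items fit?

The precedence chain requires at least 6 distinct days.
With at most 1 per day and 6 work items, at least 6 days are needed.
6 works (last occupied day: day 6): for example Docs=day 4, Migrate=day 1, Build=day 5, Plan=day 3, Scope=day 2, Launch=day 6.

6 days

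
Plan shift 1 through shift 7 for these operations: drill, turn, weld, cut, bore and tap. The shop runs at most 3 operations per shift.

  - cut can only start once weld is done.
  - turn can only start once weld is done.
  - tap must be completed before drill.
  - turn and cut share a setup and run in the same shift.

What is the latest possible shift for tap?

Downstream work caps tap at shift 6.
tap at shift 6 is achievable: turn=shift 2; weld=shift 1; drill=shift 7; tap=shift 6; cut=shift 2; bore=shift 1.

shift 6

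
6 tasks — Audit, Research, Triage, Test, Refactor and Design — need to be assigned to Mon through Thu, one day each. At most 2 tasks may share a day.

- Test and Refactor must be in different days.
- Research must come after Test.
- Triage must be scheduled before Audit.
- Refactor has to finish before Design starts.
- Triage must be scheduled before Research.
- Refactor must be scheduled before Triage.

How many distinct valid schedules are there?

14

Splitting on Audit: it can be Wed (5), Thu (9). Listing each branch's schedules as (Research, Triage, Test, Refactor, Design):
Audit=Wed: (Wed,Tue,Tue,Mon,Thu) (Thu,Tue,Tue,Mon,Wed) (Thu,Tue,Tue,Mon,Thu) (Thu,Tue,Wed,Mon,Tue) (Thu,Tue,Wed,Mon,Thu) — 5.
Audit=Thu: (Wed,Tue,Tue,Mon,Wed) (Wed,Tue,Tue,Mon,Thu) (Thu,Tue,Tue,Mon,Wed) (Thu,Tue,Wed,Mon,Tue) (Thu,Tue,Wed,Mon,Wed) (Thu,Wed,Mon,Tue,Wed) (Thu,Wed,Tue,Mon,Tue) (Thu,Wed,Tue,Mon,Wed) (Thu,Wed,Wed,Mon,Tue) — 9.
Summing: 5 + 9 = 14.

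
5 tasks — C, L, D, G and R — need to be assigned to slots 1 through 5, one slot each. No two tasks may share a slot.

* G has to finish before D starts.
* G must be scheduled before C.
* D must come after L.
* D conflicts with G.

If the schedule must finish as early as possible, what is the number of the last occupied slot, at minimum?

5

The precedence chain requires at least 2 distinct slots.
With at most 1 per slot and 5 tasks, at least 5 slots are needed.
5 works (last occupied slot: 5): for example D -> 3, R -> 5, C -> 4, L -> 2, G -> 1.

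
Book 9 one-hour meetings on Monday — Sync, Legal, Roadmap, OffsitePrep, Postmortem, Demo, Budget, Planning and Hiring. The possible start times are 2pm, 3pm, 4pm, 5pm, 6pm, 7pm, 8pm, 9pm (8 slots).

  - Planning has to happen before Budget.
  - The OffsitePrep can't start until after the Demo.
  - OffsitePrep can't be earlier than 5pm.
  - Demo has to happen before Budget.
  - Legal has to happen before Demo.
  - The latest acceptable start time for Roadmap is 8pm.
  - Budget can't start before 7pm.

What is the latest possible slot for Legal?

Downstream work caps Legal at 7pm.
Legal at 7pm is achievable: Planning=2pm; Sync=2pm; Budget=9pm; Roadmap=2pm; Demo=8pm; Legal=7pm; OffsitePrep=9pm; Postmortem=2pm; Hiring=2pm.

7pm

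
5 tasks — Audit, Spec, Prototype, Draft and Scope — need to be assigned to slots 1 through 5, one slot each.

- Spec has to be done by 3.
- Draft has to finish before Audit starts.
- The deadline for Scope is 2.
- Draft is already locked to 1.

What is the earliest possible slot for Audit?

2

Precedence pushes Audit to at least 2.
Audit at 2 is achievable: Scope in 1; Prototype in 1; Audit in 2; Draft in 1; Spec in 1.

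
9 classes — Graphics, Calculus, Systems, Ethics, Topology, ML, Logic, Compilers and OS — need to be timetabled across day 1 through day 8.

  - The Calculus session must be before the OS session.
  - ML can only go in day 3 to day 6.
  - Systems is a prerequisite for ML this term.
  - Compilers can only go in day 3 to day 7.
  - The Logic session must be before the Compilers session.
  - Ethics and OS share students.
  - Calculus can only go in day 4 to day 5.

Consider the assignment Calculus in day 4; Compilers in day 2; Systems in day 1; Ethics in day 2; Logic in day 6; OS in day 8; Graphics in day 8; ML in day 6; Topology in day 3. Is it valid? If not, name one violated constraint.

Invalid. The Logic session must be before the Compilers session.

Ethics and OS share students — holds.
Compilers can only go in day 3 to day 7 — violated.
Systems is a prerequisite for ML this term — holds.
Calculus can only go in day 4 to day 5 — holds.
The Calculus session must be before the OS session — holds.
The Logic session must be before the Compilers session — violated.
ML can only go in day 3 to day 6 — holds.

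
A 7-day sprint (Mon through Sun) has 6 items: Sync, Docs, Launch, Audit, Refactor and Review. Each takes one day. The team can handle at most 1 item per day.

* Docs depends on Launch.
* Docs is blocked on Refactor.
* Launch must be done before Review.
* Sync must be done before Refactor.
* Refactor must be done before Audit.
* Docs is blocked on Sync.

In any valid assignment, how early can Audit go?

Precedence pushes Audit to at least Wed.
Audit at Wed is achievable: Sync -> Mon, Audit -> Wed, Refactor -> Tue, Docs -> Fri, Review -> Sat, Launch -> Thu.

Wed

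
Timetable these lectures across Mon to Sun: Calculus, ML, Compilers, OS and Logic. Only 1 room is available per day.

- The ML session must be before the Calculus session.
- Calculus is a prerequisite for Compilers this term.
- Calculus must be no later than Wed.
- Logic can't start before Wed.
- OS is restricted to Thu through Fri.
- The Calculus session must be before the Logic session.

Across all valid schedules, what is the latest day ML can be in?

Downstream work caps ML at Tue.
ML at Tue is achievable: Compilers in Sat; Logic in Fri; OS in Thu; ML in Tue; Calculus in Wed.

Tue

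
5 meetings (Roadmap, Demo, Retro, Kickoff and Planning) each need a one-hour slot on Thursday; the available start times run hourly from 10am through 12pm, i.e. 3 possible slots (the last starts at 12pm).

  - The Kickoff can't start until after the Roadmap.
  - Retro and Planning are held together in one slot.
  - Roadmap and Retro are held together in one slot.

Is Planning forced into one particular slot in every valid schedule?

No

Planning can be 10am (e.g. Retro=10am, Roadmap=10am, Demo=10am, Planning=10am, Kickoff=11am) or 11am (e.g. Demo -> 10am; Retro -> 11am; Planning -> 11am; Kickoff -> 12pm; Roadmap -> 11am).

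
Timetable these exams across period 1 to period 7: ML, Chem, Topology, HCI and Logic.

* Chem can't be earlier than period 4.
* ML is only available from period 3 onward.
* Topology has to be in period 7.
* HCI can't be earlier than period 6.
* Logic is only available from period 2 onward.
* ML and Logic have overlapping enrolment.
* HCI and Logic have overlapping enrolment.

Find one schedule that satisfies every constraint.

Chem in period 4; Topology in period 7; ML in period 3; HCI in period 6; Logic in period 2

Checking: ML(period 3) != Logic(period 2); HCI(period 6) != Logic(period 2); Logic=period 2 in [period 2,period 7]; HCI=period 6 in [period 6,period 7]; ML=period 3 in [period 3,period 7]; Topology=period 7 in [period 7,period 7]; Chem=period 4 in [period 4,period 7].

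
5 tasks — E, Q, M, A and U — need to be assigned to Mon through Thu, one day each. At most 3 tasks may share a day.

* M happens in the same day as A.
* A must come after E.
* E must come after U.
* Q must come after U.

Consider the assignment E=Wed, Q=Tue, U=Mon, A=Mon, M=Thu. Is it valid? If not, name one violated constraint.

No. M happens in the same day as A is not satisfied.

Q must come after U — holds.
E must come after U — holds.
M happens in the same day as A — violated.
At most 3 tasks may share a day — holds.
A must come after E — violated.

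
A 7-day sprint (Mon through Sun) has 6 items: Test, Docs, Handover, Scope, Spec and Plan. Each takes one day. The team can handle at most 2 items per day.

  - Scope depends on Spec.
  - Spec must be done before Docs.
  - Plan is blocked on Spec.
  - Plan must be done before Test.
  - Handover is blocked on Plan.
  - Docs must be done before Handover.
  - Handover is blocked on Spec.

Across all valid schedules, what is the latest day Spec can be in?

Thu

Downstream work caps Spec at Fri.
Spec at Thu is achievable: Plan=Fri; Test=Sat; Handover=Sat; Scope=Sun; Docs=Fri; Spec=Thu.
Nothing later works — the capacity limit rule out every day after Thu.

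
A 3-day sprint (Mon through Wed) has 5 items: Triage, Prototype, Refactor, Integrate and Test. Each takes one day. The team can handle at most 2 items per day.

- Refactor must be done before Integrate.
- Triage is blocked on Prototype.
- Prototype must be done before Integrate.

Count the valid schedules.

Splitting on Triage: it can be Tue (5), Wed (8). Listing each branch's schedules as (Prototype, Refactor, Integrate, Test):
Triage=Tue: (Mon,Mon,Tue,Wed) (Mon,Mon,Wed,Tue) (Mon,Mon,Wed,Wed) (Mon,Tue,Wed,Mon) (Mon,Tue,Wed,Wed) — 5.
Triage=Wed: (Mon,Mon,Tue,Tue) (Mon,Mon,Tue,Wed) (Mon,Mon,Wed,Tue) (Mon,Tue,Wed,Mon) (Mon,Tue,Wed,Tue) (Tue,Mon,Wed,Mon) (Tue,Mon,Wed,Tue) (Tue,Tue,Wed,Mon) — 8.
Summing: 5 + 8 = 13.

13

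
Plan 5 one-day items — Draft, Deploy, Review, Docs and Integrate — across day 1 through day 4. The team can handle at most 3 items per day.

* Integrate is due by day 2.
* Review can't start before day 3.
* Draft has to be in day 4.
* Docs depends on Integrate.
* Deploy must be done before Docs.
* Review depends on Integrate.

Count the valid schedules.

Splitting on Deploy: it can be day 1 (10), day 2 (8), day 3 (4). Listing each branch's schedules as (Draft, Review, Docs, Integrate) by day number:
Deploy=day 1: (4,3,2,1) (4,3,3,1) (4,3,3,2) (4,3,4,1) (4,3,4,2) (4,4,2,1) (4,4,3,1) (4,4,3,2) (4,4,4,1) (4,4,4,2) — 10.
Deploy=day 2: (4,3,3,1) (4,3,3,2) (4,3,4,1) (4,3,4,2) (4,4,3,1) (4,4,3,2) (4,4,4,1) (4,4,4,2) — 8.
Deploy=day 3: (4,3,4,1) (4,3,4,2) (4,4,4,1) (4,4,4,2) — 4.
Summing: 10 + 8 + 4 = 22.

22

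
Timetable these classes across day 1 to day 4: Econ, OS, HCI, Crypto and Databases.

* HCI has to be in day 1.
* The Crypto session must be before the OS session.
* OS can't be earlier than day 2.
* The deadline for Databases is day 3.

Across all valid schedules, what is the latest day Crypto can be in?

Downstream work caps Crypto at day 3.
Crypto at day 3 is achievable: OS=day 4; Databases=day 1; HCI=day 1; Crypto=day 3; Econ=day 1.

day 3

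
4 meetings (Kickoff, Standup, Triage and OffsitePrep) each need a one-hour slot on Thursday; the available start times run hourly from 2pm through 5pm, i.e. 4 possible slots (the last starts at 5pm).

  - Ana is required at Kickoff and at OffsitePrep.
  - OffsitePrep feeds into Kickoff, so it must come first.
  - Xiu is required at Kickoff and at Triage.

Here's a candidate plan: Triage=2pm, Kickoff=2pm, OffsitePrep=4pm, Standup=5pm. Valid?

Invalid. OffsitePrep feeds into Kickoff, so it must come first.

Ana is required at Kickoff and at OffsitePrep — holds.
Xiu is required at Kickoff and at Triage — violated.
OffsitePrep feeds into Kickoff, so it must come first — violated.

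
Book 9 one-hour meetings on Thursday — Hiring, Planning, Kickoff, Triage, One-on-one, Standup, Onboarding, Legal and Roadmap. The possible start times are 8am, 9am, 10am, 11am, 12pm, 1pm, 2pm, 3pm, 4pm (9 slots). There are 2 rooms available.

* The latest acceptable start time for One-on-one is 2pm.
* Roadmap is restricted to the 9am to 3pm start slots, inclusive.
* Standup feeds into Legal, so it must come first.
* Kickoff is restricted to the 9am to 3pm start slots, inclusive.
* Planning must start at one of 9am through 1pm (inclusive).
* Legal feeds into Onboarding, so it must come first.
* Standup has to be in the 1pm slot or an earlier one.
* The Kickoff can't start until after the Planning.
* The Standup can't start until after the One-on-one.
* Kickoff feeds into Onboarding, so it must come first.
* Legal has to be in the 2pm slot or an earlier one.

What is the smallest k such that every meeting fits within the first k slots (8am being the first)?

5

The precedence chain requires at least 4 distinct slots.
With at most 2 per slot and 9 meetings, at least 5 slots are needed.
5 works (last occupied slot: 12pm): for example Onboarding=12pm; One-on-one=8am; Hiring=8am; Legal=11am; Roadmap=9am; Planning=9am; Kickoff=10am; Standup=10am; Triage=11am.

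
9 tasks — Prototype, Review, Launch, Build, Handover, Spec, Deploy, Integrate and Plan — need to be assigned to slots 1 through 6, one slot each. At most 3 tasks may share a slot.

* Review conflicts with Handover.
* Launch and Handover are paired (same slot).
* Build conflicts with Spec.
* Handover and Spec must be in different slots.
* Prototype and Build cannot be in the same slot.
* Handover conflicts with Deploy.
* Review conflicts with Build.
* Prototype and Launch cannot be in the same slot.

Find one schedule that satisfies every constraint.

Review in 1; Handover in 2; Deploy in 3; Plan in 3; Spec in 1; Launch in 2; Prototype in 1; Build in 2; Integrate in 3

Checking: Prototype(1) != Launch(2); Review(1) != Build(2); Review(1) != Handover(2); Handover(2) != Spec(1); Handover(2) != Deploy(3); Build(2) != Spec(1); Prototype(1) != Build(2); Launch = Handover = 2; max 3 per slot (cap 3).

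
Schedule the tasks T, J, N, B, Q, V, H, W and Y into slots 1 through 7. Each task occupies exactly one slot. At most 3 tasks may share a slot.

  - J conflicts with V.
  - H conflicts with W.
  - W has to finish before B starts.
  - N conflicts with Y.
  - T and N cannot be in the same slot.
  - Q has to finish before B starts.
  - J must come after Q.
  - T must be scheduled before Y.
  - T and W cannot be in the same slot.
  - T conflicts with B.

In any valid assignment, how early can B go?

2

Precedence pushes B to at least 2.
B at 2 is achievable: J=2; Q=1; H=2; T=3; N=1; V=3; B=2; W=1; Y=4.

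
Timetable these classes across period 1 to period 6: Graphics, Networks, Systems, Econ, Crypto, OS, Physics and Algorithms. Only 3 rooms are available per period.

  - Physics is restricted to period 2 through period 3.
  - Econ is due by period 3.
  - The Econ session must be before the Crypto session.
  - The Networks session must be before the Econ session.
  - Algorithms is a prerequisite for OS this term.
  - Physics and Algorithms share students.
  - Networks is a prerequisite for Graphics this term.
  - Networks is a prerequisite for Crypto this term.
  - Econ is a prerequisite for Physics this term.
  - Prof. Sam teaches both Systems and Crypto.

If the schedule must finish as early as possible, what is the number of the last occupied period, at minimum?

The precedence chain requires at least 3 distinct periods.
With at most 3 per period and 8 classes, at least 3 periods are needed.
3 works (last occupied period: period 3): for example Networks in period 1, Systems in period 1, Graphics in period 2, Crypto in period 3, Econ in period 2, Algorithms in period 1, Physics in period 3, OS in period 2.

period 3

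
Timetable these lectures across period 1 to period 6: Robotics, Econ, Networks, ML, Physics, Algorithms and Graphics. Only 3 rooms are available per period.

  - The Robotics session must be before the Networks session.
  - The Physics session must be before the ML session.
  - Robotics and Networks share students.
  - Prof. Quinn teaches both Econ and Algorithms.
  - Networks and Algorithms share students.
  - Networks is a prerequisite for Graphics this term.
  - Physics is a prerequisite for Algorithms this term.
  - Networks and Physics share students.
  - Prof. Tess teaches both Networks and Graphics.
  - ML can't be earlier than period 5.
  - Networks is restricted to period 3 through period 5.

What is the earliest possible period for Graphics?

Precedence pushes Graphics to at least period 4.
Graphics at period 4 is achievable: Networks=period 3, Econ=period 1, Algorithms=period 2, Physics=period 1, Graphics=period 4, Robotics=period 1, ML=period 5.

period 4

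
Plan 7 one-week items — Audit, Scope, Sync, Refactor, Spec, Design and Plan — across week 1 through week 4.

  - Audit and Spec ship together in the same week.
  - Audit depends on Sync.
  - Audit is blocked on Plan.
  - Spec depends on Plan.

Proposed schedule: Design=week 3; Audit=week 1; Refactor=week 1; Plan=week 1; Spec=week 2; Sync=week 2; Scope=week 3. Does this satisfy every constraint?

Spec depends on Plan — holds.
Audit depends on Sync — violated.
Audit and Spec ship together in the same week — violated.
Audit is blocked on Plan — violated.

No — it violates: Audit depends on Sync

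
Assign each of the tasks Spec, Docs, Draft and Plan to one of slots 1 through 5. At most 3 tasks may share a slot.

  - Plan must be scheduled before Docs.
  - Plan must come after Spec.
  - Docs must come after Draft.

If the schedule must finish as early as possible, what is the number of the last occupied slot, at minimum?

3

The precedence chain requires at least 3 distinct slots.
With at most 3 per slot and 4 tasks, at least 2 slots are needed.
3 works (last occupied slot: 3): for example Spec in 1, Docs in 3, Plan in 2, Draft in 1.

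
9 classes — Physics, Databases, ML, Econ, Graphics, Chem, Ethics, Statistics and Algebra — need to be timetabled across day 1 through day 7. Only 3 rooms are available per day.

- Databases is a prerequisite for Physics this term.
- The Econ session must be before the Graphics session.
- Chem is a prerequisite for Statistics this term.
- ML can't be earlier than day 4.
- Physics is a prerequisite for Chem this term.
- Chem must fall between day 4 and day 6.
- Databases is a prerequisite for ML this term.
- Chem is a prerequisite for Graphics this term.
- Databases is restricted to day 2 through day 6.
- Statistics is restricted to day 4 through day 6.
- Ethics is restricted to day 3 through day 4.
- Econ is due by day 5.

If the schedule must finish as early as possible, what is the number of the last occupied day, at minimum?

The precedence chain requires at least 4 distinct days.
With at most 3 per day and 9 classes, at least 3 days are needed.
Propagating the time windows through the other constraints, Graphics can't land before day 5, so the schedule must run through at least day 5.
5 works (last occupied day: day 5): for example Physics=day 3; Statistics=day 5; ML=day 4; Databases=day 2; Chem=day 4; Algebra=day 1; Ethics=day 3; Graphics=day 5; Econ=day 1.

5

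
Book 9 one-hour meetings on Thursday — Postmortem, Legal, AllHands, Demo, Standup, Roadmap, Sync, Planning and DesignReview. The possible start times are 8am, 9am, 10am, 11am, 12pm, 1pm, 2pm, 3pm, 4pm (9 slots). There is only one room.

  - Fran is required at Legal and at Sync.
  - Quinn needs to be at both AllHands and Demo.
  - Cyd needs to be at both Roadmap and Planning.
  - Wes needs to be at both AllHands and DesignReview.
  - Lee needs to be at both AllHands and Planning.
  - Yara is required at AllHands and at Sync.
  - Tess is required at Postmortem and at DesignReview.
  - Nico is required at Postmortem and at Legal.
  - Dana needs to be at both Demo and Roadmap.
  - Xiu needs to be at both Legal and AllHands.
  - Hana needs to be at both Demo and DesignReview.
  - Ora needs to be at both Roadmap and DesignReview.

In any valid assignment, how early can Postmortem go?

8am

Postmortem at 8am is achievable: Postmortem in 8am, Sync in 2pm, Roadmap in 1pm, Planning in 3pm, DesignReview in 4pm, AllHands in 10am, Standup in 12pm, Legal in 9am, Demo in 11am.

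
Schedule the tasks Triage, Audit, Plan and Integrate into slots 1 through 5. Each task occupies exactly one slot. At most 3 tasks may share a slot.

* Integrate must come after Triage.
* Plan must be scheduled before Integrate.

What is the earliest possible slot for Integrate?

Precedence pushes Integrate to at least 2.
Integrate at 2 is achievable: Plan=1; Integrate=2; Triage=1; Audit=1.

2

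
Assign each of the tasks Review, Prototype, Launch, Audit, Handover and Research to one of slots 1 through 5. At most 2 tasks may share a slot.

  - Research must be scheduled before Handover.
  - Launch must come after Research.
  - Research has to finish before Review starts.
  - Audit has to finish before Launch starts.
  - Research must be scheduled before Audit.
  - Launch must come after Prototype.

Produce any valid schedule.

Audit=2, Handover=3, Review=2, Prototype=1, Launch=3, Research=1

Checking: Audit(2) before Launch(3); Prototype(1) before Launch(3); Research(1) before Launch(3); Research(1) before Audit(2); Research(1) before Handover(3); Research(1) before Review(2); max 2 per slot (cap 2).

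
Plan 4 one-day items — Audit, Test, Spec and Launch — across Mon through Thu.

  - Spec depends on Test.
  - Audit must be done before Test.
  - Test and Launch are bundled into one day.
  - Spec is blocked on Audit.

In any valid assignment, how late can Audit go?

Downstream work caps Audit at Tue.
Audit at Tue is achievable: Launch in Wed, Audit in Tue, Test in Wed, Spec in Thu.

Tue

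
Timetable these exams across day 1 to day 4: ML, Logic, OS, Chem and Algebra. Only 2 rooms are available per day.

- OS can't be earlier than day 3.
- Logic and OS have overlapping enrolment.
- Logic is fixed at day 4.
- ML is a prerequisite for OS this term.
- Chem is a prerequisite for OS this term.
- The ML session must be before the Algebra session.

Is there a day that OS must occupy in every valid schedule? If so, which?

OS's window is day 3–day 4.
Logic is fixed at day 4, and OS can't share a day with Logic.
So OS must be day 3.

day 3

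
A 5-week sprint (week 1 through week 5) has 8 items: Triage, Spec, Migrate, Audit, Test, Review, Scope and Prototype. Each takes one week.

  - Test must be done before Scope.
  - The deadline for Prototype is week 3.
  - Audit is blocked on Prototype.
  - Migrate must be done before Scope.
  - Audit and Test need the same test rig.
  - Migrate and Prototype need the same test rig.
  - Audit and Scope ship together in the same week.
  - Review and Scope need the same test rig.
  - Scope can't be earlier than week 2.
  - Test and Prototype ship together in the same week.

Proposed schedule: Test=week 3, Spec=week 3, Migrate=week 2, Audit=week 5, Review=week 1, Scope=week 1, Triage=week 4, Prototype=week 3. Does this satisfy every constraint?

Migrate and Prototype need the same test rig — holds.
Migrate must be done before Scope — violated.
Review and Scope need the same test rig — violated.
The deadline for Prototype is week 3 — holds.
Audit is blocked on Prototype — holds.
Scope can't be earlier than week 2 — violated.
Test and Prototype ship together in the same week — holds.
Test must be done before Scope — violated.
Audit and Test need the same test rig — holds.
Audit and Scope ship together in the same week — violated.

No — it violates: Scope can't be earlier than week 2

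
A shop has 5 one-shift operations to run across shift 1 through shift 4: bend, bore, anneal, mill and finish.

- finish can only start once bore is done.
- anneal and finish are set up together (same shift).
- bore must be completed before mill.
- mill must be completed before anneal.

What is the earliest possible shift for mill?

Precedence pushes mill to at least shift 2; downstream work caps mill at shift 3.
mill at shift 2 is achievable: anneal=shift 3, bend=shift 1, finish=shift 3, bore=shift 1, mill=shift 2.

shift 2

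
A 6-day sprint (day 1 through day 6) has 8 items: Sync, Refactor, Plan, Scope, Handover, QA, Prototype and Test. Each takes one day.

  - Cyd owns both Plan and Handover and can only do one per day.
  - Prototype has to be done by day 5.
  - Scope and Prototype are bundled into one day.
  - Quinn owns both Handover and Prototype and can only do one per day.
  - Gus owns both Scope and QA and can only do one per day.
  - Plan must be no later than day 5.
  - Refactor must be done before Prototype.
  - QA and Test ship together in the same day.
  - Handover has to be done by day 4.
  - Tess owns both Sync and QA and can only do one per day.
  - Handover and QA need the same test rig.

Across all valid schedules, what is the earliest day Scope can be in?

Scope must be in the same day as Prototype, which can't be before day 2, so Scope is at least day 2; Scope must be in the same day as Prototype, which can't be after day 5, so Scope is at most day 5.
Scope at day 2 is achievable: Prototype=day 2; Sync=day 1; Refactor=day 1; Plan=day 2; Handover=day 1; Test=day 3; QA=day 3; Scope=day 2.

day 2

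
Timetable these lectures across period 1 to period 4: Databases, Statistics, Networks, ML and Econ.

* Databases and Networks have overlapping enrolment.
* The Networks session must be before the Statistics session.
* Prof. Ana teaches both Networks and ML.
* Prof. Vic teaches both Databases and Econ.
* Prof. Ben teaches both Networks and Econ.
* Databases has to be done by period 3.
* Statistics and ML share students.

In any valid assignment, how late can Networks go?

Downstream work caps Networks at period 3.
Networks at period 3 is achievable: ML -> period 1, Statistics -> period 4, Econ -> period 2, Databases -> period 1, Networks -> period 3.

period 3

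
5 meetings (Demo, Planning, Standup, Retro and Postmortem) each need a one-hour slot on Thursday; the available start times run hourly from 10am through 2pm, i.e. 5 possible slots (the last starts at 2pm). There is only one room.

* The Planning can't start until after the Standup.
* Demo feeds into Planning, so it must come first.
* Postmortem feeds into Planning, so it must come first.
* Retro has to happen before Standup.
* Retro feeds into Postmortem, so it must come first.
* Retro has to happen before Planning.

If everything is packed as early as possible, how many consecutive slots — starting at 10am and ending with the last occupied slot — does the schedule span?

The precedence chain requires at least 3 distinct slots.
With at most 1 per slot and 5 meetings, at least 5 slots are needed.
5 works (last occupied slot: 2pm): for example Demo -> 1pm, Planning -> 2pm, Postmortem -> 12pm, Standup -> 11am, Retro -> 10am.

5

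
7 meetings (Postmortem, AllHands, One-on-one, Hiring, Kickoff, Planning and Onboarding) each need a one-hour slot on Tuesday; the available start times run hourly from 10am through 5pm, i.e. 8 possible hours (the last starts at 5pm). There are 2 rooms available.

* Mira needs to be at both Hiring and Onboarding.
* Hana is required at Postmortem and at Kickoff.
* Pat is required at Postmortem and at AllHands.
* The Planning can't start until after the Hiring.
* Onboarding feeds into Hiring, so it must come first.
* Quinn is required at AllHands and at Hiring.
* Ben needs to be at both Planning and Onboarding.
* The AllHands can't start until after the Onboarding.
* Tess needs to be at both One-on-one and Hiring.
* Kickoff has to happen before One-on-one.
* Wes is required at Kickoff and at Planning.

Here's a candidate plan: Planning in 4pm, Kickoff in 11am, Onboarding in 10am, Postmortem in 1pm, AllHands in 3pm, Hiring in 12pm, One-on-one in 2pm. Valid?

The AllHands can't start until after the Onboarding — holds.
Ben needs to be at both Planning and Onboarding — holds.
The Planning can't start until after the Hiring — holds.
Pat is required at Postmortem and at AllHands — holds.
Wes is required at Kickoff and at Planning — holds.
Onboarding feeds into Hiring, so it must come first — holds.
Mira needs to be at both Hiring and Onboarding — holds.
Tess needs to be at both One-on-one and Hiring — holds.
Quinn is required at AllHands and at Hiring — holds.
Hana is required at Postmortem and at Kickoff — holds.
Kickoff has to happen before One-on-one — holds.
There are 2 rooms available — holds.

Valid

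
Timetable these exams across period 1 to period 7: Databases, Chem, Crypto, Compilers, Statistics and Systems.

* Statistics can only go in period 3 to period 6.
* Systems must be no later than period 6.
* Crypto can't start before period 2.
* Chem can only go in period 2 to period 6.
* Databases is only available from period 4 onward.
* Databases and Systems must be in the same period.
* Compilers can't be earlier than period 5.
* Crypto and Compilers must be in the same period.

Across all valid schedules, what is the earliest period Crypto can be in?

Crypto is available from period 2; Crypto must be in the same period as Compilers, which can't be before period 5, so Crypto is at least period 5.
Crypto at period 5 is achievable: Crypto=period 5; Compilers=period 5; Statistics=period 3; Databases=period 4; Chem=period 2; Systems=period 4.

period 5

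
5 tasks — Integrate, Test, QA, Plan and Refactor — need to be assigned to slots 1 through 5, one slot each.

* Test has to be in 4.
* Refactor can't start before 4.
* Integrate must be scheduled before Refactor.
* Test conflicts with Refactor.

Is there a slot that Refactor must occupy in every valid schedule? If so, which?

5

Refactor's window is 4–5.
Test is fixed at 4, and Refactor can't share a slot with Test.
So Refactor must be 5.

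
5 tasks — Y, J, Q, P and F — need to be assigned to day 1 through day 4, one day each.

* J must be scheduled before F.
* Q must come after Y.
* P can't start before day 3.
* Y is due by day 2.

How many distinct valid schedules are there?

60

Splitting on Y: it can be day 1 (36), day 2 (24). Listing each branch's schedules as (J, Q, P, F) by day number:
Y=day 1: (1,2,3,2) (1,2,3,3) (1,2,3,4) (1,2,4,2) (1,2,4,3) (1,2,4,4) (1,3,3,2) (1,3,3,3) (1,3,3,4) (1,3,4,2) (1,3,4,3) (1,3,4,4) (1,4,3,2) (1,4,3,3) (1,4,3,4) (1,4,4,2) (1,4,4,3) (1,4,4,4) (2,2,3,3) (2,2,3,4) (2,2,4,3) (2,2,4,4) (2,3,3,3) (2,3,3,4) (2,3,4,3) (2,3,4,4) (2,4,3,3) (2,4,3,4) (2,4,4,3) (2,4,4,4) (3,2,3,4) (3,2,4,4) (3,3,3,4) (3,3,4,4) (3,4,3,4) (3,4,4,4) — 36.
Y=day 2: (1,3,3,2) (1,3,3,3) (1,3,3,4) (1,3,4,2) (1,3,4,3) (1,3,4,4) (1,4,3,2) (1,4,3,3) (1,4,3,4) (1,4,4,2) (1,4,4,3) (1,4,4,4) (2,3,3,3) (2,3,3,4) (2,3,4,3) (2,3,4,4) (2,4,3,3) (2,4,3,4) (2,4,4,3) (2,4,4,4) (3,3,3,4) (3,3,4,4) (3,4,3,4) (3,4,4,4) — 24.
Summing: 36 + 24 = 60.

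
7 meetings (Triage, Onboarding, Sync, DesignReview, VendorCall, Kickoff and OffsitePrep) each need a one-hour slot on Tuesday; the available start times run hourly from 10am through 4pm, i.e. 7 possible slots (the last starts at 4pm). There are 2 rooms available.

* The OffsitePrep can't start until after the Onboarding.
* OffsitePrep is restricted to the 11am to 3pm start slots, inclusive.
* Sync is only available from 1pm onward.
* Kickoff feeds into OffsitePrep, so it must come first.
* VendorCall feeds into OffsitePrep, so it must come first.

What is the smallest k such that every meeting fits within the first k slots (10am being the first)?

4 slots

The precedence chain requires at least 2 distinct slots.
With at most 2 per slot and 7 meetings, at least 4 slots are needed.
Sync can't be placed before 1pm — that is slot 4 counting from 10am — so the schedule must run through at least 4 slots.
4 works (last occupied slot: 1pm): for example Onboarding -> 10am; OffsitePrep -> 12pm; DesignReview -> 12pm; Sync -> 1pm; Triage -> 11am; VendorCall -> 10am; Kickoff -> 11am.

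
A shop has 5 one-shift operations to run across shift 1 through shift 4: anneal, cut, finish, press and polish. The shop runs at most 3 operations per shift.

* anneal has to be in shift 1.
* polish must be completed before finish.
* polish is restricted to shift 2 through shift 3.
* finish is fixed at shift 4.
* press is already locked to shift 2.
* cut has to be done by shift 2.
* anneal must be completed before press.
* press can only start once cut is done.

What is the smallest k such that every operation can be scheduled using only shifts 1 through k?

The precedence chain requires at least 2 distinct shifts.
With at most 3 per shift and 5 operations, at least 2 shifts are needed.
finish can't be placed before shift 4, so the schedule must run through at least shift 4.
4 works (last occupied shift: shift 4): for example cut in shift 1; finish in shift 4; polish in shift 2; press in shift 2; anneal in shift 1.

4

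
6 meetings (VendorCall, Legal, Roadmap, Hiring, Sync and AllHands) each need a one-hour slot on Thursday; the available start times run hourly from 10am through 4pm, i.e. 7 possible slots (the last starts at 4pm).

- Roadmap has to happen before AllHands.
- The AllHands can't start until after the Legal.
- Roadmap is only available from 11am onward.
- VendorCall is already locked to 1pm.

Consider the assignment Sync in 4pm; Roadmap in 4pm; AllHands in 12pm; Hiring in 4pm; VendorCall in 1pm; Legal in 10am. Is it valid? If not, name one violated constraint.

No. Roadmap has to happen before AllHands is not satisfied.

VendorCall is already locked to 1pm — holds.
Roadmap has to happen before AllHands — violated.
The AllHands can't start until after the Legal — holds.
Roadmap is only available from 11am onward — holds.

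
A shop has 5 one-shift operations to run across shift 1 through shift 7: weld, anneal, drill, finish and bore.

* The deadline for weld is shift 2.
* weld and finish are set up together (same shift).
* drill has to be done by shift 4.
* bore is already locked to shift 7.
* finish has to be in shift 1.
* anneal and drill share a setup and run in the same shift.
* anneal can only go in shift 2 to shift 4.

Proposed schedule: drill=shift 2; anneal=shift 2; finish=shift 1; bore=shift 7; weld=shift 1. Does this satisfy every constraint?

bore is already locked to shift 7 — holds.
anneal can only go in shift 2 to shift 4 — holds.
drill has to be done by shift 4 — holds.
weld and finish are set up together (same shift) — holds.
finish has to be in shift 1 — holds.
anneal and drill share a setup and run in the same shift — holds.
The deadline for weld is shift 2 — holds.

Yes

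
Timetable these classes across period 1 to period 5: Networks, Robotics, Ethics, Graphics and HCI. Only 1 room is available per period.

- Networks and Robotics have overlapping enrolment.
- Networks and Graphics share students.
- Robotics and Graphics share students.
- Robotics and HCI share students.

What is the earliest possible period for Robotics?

period 1

Robotics at period 1 is achievable: Robotics in period 1; Graphics in period 4; HCI in period 5; Ethics in period 3; Networks in period 2.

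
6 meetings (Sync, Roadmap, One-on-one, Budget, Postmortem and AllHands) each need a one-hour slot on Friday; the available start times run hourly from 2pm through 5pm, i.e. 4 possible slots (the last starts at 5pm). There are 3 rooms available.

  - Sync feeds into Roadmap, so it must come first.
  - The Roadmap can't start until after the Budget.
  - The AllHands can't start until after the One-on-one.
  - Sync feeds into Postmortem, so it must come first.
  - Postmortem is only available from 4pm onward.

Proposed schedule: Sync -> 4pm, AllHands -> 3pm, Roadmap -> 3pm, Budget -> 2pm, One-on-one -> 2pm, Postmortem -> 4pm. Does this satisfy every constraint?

Sync feeds into Postmortem, so it must come first — violated.
Sync feeds into Roadmap, so it must come first — violated.
The AllHands can't start until after the One-on-one — holds.
The Roadmap can't start until after the Budget — holds.
Postmortem is only available from 4pm onward — holds.
There are 3 rooms available — holds.

No — it violates: Sync feeds into Roadmap, so it must come first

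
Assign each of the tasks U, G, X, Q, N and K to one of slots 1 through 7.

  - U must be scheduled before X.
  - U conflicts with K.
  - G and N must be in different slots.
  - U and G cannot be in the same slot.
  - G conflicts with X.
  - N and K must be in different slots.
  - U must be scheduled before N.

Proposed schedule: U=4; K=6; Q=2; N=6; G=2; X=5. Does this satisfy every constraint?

U conflicts with K — holds.
U and G cannot be in the same slot — holds.
G and N must be in different slots — holds.
N and K must be in different slots — violated.
U must be scheduled before X — holds.
G conflicts with X — holds.
U must be scheduled before N — holds.

No. N and K must be in different slots is not satisfied.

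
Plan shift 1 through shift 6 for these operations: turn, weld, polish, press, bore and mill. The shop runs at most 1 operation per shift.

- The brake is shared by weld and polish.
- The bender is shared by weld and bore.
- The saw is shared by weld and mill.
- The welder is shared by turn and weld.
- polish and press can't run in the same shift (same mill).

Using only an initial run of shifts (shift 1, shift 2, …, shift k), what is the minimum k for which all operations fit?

With at most 1 per shift and 6 operations, at least 6 shifts are needed.
6 works (last occupied shift: shift 6): for example bore in shift 5, turn in shift 1, press in shift 4, polish in shift 3, mill in shift 6, weld in shift 2.

6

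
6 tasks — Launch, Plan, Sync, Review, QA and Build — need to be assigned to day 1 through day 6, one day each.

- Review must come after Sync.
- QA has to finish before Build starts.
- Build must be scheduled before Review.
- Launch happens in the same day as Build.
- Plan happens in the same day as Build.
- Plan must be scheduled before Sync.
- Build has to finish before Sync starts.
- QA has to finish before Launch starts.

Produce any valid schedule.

Build=day 2, Review=day 4, Plan=day 2, Launch=day 2, Sync=day 3, QA=day 1

Checking: Build(day 2) before Sync(day 3); Plan(day 2) before Sync(day 3); Sync(day 3) before Review(day 4); QA(day 1) before Launch(day 2); QA(day 1) before Build(day 2); Build(day 2) before Review(day 4); Launch = Build = day 2; Plan = Build = day 2.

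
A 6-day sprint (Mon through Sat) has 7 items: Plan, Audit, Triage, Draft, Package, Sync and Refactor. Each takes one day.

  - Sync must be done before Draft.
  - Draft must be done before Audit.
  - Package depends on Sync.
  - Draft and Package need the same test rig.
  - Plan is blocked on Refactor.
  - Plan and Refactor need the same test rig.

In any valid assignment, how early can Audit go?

Precedence pushes Audit to at least Wed.
Audit at Wed is achievable: Audit -> Wed; Refactor -> Mon; Package -> Wed; Plan -> Tue; Draft -> Tue; Sync -> Mon; Triage -> Mon.

Wed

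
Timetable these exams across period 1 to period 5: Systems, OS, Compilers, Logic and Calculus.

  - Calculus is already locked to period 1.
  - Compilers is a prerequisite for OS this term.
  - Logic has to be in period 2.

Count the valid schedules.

50

Splitting on Systems: it can be period 1 (10), period 2 (10), period 3 (10), period 4 (10), period 5 (10). Listing each branch's schedules as (OS, Compilers, Logic, Calculus) by period number:
Systems=period 1: (2,1,2,1) (3,1,2,1) (3,2,2,1) (4,1,2,1) (4,2,2,1) (4,3,2,1) (5,1,2,1) (5,2,2,1) (5,3,2,1) (5,4,2,1) — 10.
Systems=period 2: (2,1,2,1) (3,1,2,1) (3,2,2,1) (4,1,2,1) (4,2,2,1) (4,3,2,1) (5,1,2,1) (5,2,2,1) (5,3,2,1) (5,4,2,1) — 10.
Systems=period 3: (2,1,2,1) (3,1,2,1) (3,2,2,1) (4,1,2,1) (4,2,2,1) (4,3,2,1) (5,1,2,1) (5,2,2,1) (5,3,2,1) (5,4,2,1) — 10.
Systems=period 4: (2,1,2,1) (3,1,2,1) (3,2,2,1) (4,1,2,1) (4,2,2,1) (4,3,2,1) (5,1,2,1) (5,2,2,1) (5,3,2,1) (5,4,2,1) — 10.
Systems=period 5: (2,1,2,1) (3,1,2,1) (3,2,2,1) (4,1,2,1) (4,2,2,1) (4,3,2,1) (5,1,2,1) (5,2,2,1) (5,3,2,1) (5,4,2,1) — 10.
Summing: 10 + 10 + 10 + 10 + 10 = 50.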